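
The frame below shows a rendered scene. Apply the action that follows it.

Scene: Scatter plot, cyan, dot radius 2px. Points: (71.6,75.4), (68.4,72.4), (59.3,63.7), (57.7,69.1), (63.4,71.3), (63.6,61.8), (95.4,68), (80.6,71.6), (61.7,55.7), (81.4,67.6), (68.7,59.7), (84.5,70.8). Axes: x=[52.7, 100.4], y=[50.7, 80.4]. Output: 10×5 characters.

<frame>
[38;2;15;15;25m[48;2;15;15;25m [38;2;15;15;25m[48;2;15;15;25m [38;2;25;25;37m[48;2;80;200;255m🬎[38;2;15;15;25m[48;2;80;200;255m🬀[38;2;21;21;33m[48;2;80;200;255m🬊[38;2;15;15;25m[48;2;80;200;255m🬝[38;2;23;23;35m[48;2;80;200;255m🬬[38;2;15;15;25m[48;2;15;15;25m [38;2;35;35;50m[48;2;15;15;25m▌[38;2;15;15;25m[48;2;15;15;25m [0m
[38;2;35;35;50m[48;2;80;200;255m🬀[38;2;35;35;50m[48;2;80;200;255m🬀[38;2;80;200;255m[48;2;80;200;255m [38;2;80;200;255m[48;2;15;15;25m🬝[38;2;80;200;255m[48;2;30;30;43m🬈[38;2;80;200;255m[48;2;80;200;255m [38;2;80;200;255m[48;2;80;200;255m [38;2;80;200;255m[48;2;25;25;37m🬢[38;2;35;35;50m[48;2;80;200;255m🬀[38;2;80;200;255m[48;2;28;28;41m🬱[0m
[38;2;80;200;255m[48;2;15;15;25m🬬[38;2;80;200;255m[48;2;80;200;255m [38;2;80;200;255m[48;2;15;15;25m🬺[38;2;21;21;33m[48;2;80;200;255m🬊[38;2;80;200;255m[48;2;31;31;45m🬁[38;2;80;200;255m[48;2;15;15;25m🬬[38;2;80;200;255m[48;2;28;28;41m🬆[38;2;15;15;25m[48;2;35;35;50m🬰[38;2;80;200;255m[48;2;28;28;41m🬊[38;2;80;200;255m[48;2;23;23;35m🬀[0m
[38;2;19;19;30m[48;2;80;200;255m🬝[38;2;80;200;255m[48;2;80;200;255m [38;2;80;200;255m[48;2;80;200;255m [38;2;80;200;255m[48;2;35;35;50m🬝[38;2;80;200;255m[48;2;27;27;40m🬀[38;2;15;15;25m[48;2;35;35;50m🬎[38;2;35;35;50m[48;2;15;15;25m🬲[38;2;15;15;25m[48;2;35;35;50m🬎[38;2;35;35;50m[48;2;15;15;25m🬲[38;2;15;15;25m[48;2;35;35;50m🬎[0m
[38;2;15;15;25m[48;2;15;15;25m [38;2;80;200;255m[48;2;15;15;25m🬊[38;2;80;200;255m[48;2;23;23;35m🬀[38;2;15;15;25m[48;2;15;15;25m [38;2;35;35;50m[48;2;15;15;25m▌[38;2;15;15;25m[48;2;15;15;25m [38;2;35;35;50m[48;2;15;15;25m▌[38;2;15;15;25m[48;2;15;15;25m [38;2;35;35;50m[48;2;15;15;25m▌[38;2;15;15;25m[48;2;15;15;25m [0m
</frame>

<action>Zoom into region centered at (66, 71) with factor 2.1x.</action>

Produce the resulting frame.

<frame>
[38;2;15;15;25m[48;2;15;15;25m [38;2;15;15;25m[48;2;15;15;25m [38;2;35;35;50m[48;2;15;15;25m▌[38;2;15;15;25m[48;2;15;15;25m [38;2;35;35;50m[48;2;15;15;25m▌[38;2;15;15;25m[48;2;15;15;25m [38;2;28;28;41m[48;2;80;200;255m🬆[38;2;80;200;255m[48;2;15;15;25m🬺[38;2;23;23;35m[48;2;80;200;255m🬬[38;2;15;15;25m[48;2;15;15;25m [0m
[38;2;35;35;50m[48;2;15;15;25m🬂[38;2;35;35;50m[48;2;15;15;25m🬂[38;2;35;35;50m[48;2;15;15;25m🬕[38;2;28;28;41m[48;2;80;200;255m🬆[38;2;30;30;43m[48;2;80;200;255m🬎[38;2;35;35;50m[48;2;80;200;255m🬀[38;2;80;200;255m[48;2;25;25;37m🬳[38;2;80;200;255m[48;2;15;15;25m🬆[38;2;35;35;50m[48;2;15;15;25m🬕[38;2;35;35;50m[48;2;15;15;25m🬂[0m
[38;2;21;21;33m[48;2;80;200;255m🬆[38;2;80;200;255m[48;2;15;15;25m🬺[38;2;80;200;255m[48;2;30;30;43m🬑[38;2;80;200;255m[48;2;15;15;25m🬬[38;2;80;200;255m[48;2;28;28;41m🬆[38;2;80;200;255m[48;2;21;21;33m🬊[38;2;80;200;255m[48;2;27;27;40m🬀[38;2;15;15;25m[48;2;35;35;50m🬰[38;2;35;35;50m[48;2;15;15;25m🬛[38;2;15;15;25m[48;2;35;35;50m🬰[0m
[38;2;23;23;35m[48;2;80;200;255m🬺[38;2;80;200;255m[48;2;28;28;41m🬆[38;2;35;35;50m[48;2;15;15;25m🬲[38;2;15;15;25m[48;2;35;35;50m🬎[38;2;35;35;50m[48;2;15;15;25m🬲[38;2;15;15;25m[48;2;35;35;50m🬎[38;2;35;35;50m[48;2;15;15;25m🬲[38;2;15;15;25m[48;2;35;35;50m🬎[38;2;35;35;50m[48;2;15;15;25m🬲[38;2;15;15;25m[48;2;35;35;50m🬎[0m
[38;2;15;15;25m[48;2;80;200;255m🬝[38;2;15;15;25m[48;2;80;200;255m🬀[38;2;21;21;33m[48;2;80;200;255m🬊[38;2;15;15;25m[48;2;15;15;25m [38;2;35;35;50m[48;2;15;15;25m▌[38;2;15;15;25m[48;2;15;15;25m [38;2;35;35;50m[48;2;15;15;25m▌[38;2;15;15;25m[48;2;15;15;25m [38;2;35;35;50m[48;2;15;15;25m▌[38;2;15;15;25m[48;2;15;15;25m [0m
</frame>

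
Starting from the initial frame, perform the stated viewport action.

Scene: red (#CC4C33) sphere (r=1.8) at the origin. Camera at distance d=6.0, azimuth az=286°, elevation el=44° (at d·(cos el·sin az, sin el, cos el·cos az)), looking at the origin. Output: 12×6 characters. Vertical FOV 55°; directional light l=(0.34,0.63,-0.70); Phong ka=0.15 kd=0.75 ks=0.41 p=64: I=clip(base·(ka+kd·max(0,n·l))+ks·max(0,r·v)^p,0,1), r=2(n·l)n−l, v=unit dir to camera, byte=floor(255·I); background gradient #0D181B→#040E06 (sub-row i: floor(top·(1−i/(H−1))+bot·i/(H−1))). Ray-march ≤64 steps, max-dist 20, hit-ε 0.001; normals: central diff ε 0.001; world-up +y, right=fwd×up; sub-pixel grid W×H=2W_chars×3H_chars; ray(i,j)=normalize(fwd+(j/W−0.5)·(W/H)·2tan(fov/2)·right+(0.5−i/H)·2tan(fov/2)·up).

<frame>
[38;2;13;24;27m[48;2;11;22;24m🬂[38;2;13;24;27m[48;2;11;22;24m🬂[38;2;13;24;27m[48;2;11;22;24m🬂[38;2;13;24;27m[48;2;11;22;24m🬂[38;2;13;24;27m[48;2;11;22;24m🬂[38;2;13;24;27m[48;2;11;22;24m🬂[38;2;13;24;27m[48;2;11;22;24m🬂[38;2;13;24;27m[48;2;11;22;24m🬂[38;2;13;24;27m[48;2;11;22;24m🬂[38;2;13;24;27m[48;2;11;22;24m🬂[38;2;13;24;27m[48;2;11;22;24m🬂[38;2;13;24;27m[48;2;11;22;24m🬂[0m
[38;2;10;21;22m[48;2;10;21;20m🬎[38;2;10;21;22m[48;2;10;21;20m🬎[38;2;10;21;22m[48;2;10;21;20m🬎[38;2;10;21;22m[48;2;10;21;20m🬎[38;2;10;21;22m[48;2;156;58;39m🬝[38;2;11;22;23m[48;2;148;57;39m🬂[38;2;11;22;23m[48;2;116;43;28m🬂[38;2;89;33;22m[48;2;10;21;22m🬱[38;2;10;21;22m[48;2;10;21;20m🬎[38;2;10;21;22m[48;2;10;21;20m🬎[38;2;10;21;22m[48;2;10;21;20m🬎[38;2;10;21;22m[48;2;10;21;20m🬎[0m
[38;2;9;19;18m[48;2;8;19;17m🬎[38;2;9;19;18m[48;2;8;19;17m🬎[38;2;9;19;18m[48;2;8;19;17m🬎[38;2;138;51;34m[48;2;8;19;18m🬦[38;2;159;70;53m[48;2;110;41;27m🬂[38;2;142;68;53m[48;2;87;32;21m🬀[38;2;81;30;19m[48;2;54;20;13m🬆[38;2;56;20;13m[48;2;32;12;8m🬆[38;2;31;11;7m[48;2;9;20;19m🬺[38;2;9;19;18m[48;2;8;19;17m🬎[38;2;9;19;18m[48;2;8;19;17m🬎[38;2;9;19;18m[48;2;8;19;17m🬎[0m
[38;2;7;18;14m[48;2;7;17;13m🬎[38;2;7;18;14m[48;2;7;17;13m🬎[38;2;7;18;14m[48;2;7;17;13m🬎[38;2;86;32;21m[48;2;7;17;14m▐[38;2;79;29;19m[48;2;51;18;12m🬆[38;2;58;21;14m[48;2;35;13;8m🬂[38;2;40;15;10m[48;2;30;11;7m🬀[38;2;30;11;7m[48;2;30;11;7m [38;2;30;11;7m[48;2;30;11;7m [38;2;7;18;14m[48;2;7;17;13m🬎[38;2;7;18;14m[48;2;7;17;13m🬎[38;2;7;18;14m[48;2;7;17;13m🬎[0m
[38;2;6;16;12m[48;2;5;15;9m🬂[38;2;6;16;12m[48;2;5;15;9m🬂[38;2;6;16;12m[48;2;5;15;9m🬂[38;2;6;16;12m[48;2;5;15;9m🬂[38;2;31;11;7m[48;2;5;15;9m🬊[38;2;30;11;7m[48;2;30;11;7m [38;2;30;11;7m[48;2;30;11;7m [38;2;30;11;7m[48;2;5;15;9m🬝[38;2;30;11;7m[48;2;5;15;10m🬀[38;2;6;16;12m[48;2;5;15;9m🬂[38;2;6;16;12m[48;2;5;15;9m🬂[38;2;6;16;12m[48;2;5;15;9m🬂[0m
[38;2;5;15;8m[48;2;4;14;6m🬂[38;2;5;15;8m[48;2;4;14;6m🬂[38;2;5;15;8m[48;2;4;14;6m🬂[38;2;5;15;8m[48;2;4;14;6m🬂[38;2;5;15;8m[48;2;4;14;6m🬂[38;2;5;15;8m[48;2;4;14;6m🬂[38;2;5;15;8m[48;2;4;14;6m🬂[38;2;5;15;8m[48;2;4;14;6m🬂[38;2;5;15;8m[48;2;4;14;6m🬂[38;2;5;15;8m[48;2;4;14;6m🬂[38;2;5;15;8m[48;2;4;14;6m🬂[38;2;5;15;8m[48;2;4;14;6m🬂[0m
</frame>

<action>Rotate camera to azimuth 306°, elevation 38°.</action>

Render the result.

<frame>
[38;2;13;24;27m[48;2;11;22;24m🬂[38;2;13;24;27m[48;2;11;22;24m🬂[38;2;13;24;27m[48;2;11;22;24m🬂[38;2;13;24;27m[48;2;11;22;24m🬂[38;2;13;24;27m[48;2;11;22;24m🬂[38;2;13;24;27m[48;2;11;22;24m🬂[38;2;13;24;27m[48;2;11;22;24m🬂[38;2;13;24;27m[48;2;11;22;24m🬂[38;2;13;24;27m[48;2;11;22;24m🬂[38;2;13;24;27m[48;2;11;22;24m🬂[38;2;13;24;27m[48;2;11;22;24m🬂[38;2;13;24;27m[48;2;11;22;24m🬂[0m
[38;2;10;21;22m[48;2;10;21;20m🬎[38;2;10;21;22m[48;2;10;21;20m🬎[38;2;10;21;22m[48;2;10;21;20m🬎[38;2;10;21;22m[48;2;10;21;20m🬎[38;2;10;21;22m[48;2;130;48;32m🬝[38;2;70;38;31m[48;2;180;95;79m🬨[38;2;11;22;23m[48;2;106;39;26m🬂[38;2;92;34;23m[48;2;10;21;22m🬱[38;2;10;21;22m[48;2;10;21;20m🬎[38;2;10;21;22m[48;2;10;21;20m🬎[38;2;10;21;22m[48;2;10;21;20m🬎[38;2;10;21;22m[48;2;10;21;20m🬎[0m
[38;2;9;19;18m[48;2;8;19;17m🬎[38;2;9;19;18m[48;2;8;19;17m🬎[38;2;9;19;18m[48;2;8;19;17m🬎[38;2;99;36;24m[48;2;8;19;18m🬦[38;2;101;37;25m[48;2;64;23;15m🬆[38;2;76;27;18m[48;2;43;16;10m🬆[38;2;64;23;16m[48;2;36;13;8m🬂[38;2;51;19;12m[48;2;30;11;7m🬂[38;2;33;12;7m[48;2;9;20;19m🬺[38;2;9;19;18m[48;2;8;19;17m🬎[38;2;9;19;18m[48;2;8;19;17m🬎[38;2;9;19;18m[48;2;8;19;17m🬎[0m
[38;2;7;18;14m[48;2;7;17;13m🬎[38;2;7;18;14m[48;2;7;17;13m🬎[38;2;7;18;14m[48;2;7;17;13m🬎[38;2;49;18;12m[48;2;13;16;12m🬉[38;2;44;16;11m[48;2;30;11;7m🬀[38;2;30;11;7m[48;2;30;11;7m [38;2;30;11;7m[48;2;30;11;7m [38;2;30;11;7m[48;2;30;11;7m [38;2;30;11;7m[48;2;30;11;7m [38;2;7;18;14m[48;2;7;17;13m🬎[38;2;7;18;14m[48;2;7;17;13m🬎[38;2;7;18;14m[48;2;7;17;13m🬎[0m
[38;2;6;16;12m[48;2;5;15;9m🬂[38;2;6;16;12m[48;2;5;15;9m🬂[38;2;6;16;12m[48;2;5;15;9m🬂[38;2;6;16;12m[48;2;5;15;9m🬂[38;2;30;11;7m[48;2;5;15;9m🬊[38;2;30;11;7m[48;2;30;11;7m [38;2;30;11;7m[48;2;30;11;7m [38;2;30;11;7m[48;2;5;15;9m🬝[38;2;30;11;7m[48;2;5;15;10m🬀[38;2;6;16;12m[48;2;5;15;9m🬂[38;2;6;16;12m[48;2;5;15;9m🬂[38;2;6;16;12m[48;2;5;15;9m🬂[0m
[38;2;5;15;8m[48;2;4;14;6m🬂[38;2;5;15;8m[48;2;4;14;6m🬂[38;2;5;15;8m[48;2;4;14;6m🬂[38;2;5;15;8m[48;2;4;14;6m🬂[38;2;5;15;8m[48;2;4;14;6m🬂[38;2;5;15;8m[48;2;4;14;6m🬂[38;2;5;15;8m[48;2;4;14;6m🬂[38;2;5;15;8m[48;2;4;14;6m🬂[38;2;5;15;8m[48;2;4;14;6m🬂[38;2;5;15;8m[48;2;4;14;6m🬂[38;2;5;15;8m[48;2;4;14;6m🬂[38;2;5;15;8m[48;2;4;14;6m🬂[0m
</frame>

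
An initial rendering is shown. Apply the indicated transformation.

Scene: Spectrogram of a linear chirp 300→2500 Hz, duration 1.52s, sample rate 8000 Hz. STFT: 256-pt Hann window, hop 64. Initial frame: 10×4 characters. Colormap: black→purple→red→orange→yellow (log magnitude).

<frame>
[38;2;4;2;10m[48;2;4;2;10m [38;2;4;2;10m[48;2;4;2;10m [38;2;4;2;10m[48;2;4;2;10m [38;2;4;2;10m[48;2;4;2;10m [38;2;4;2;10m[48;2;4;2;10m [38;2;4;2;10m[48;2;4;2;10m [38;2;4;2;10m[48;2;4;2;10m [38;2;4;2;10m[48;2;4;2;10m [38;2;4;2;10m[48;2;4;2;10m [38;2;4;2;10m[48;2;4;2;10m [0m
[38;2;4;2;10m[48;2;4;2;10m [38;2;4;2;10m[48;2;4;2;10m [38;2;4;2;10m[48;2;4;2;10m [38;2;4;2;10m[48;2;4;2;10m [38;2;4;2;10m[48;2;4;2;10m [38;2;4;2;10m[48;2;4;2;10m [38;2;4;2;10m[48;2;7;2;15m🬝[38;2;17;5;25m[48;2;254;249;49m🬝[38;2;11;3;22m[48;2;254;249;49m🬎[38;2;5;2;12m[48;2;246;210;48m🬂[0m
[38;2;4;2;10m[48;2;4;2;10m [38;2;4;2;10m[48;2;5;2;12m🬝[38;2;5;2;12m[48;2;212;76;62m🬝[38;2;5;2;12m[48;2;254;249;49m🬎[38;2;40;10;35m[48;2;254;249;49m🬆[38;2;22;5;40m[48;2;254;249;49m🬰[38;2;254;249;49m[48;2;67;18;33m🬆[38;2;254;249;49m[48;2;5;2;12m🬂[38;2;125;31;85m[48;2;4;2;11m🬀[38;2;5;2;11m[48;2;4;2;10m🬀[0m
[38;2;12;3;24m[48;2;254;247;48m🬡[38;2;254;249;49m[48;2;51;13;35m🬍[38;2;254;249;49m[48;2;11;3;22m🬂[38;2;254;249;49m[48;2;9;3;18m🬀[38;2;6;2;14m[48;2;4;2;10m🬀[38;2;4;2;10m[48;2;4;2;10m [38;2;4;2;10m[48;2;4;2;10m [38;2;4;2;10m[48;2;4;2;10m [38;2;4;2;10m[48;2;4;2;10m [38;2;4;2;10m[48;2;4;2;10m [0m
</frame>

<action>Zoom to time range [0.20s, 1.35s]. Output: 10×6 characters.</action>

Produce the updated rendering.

<frame>
[38;2;4;2;10m[48;2;4;2;10m [38;2;4;2;10m[48;2;4;2;10m [38;2;4;2;10m[48;2;4;2;10m [38;2;4;2;10m[48;2;4;2;10m [38;2;4;2;10m[48;2;4;2;10m [38;2;4;2;10m[48;2;4;2;10m [38;2;4;2;10m[48;2;4;2;10m [38;2;4;2;10m[48;2;4;2;10m [38;2;4;2;10m[48;2;4;2;10m [38;2;4;2;10m[48;2;4;2;10m [0m
[38;2;4;2;10m[48;2;4;2;10m [38;2;4;2;10m[48;2;4;2;10m [38;2;4;2;10m[48;2;4;2;10m [38;2;4;2;10m[48;2;4;2;10m [38;2;4;2;10m[48;2;4;2;10m [38;2;4;2;10m[48;2;4;2;10m [38;2;4;2;10m[48;2;4;2;10m [38;2;4;2;10m[48;2;4;2;10m [38;2;4;2;10m[48;2;4;2;10m [38;2;4;2;10m[48;2;4;2;10m [0m
[38;2;4;2;10m[48;2;4;2;10m [38;2;4;2;10m[48;2;4;2;10m [38;2;4;2;10m[48;2;4;2;10m [38;2;4;2;10m[48;2;4;2;10m [38;2;4;2;10m[48;2;4;2;10m [38;2;4;2;10m[48;2;4;2;10m [38;2;4;2;10m[48;2;5;2;11m🬝[38;2;4;2;11m[48;2;24;6;43m🬝[38;2;5;2;11m[48;2;252;216;35m🬎[38;2;8;2;17m[48;2;252;216;36m🬆[0m
[38;2;4;2;10m[48;2;4;2;10m [38;2;4;2;10m[48;2;4;2;10m [38;2;4;2;10m[48;2;5;2;12m🬝[38;2;4;2;11m[48;2;29;7;52m🬝[38;2;5;2;12m[48;2;253;230;41m🬎[38;2;23;5;37m[48;2;254;249;49m🬆[38;2;72;18;46m[48;2;249;211;39m🬡[38;2;254;249;49m[48;2;47;12;36m🬆[38;2;254;246;48m[48;2;6;2;14m🬂[38;2;34;8;60m[48;2;5;2;12m🬀[0m
[38;2;5;2;13m[48;2;254;240;45m🬎[38;2;37;9;37m[48;2;254;248;49m🬆[38;2;236;169;51m[48;2;14;4;27m🬜[38;2;254;248;49m[48;2;36;9;36m🬆[38;2;254;239;45m[48;2;6;2;13m🬂[38;2;29;7;53m[48;2;4;2;11m🬀[38;2;5;2;12m[48;2;4;2;10m🬀[38;2;4;2;10m[48;2;4;2;10m [38;2;4;2;10m[48;2;4;2;10m [38;2;4;2;10m[48;2;4;2;10m [0m
[38;2;253;229;41m[48;2;5;2;12m🬂[38;2;29;7;52m[48;2;4;2;11m🬀[38;2;5;2;12m[48;2;4;2;10m🬀[38;2;4;2;10m[48;2;4;2;10m [38;2;4;2;10m[48;2;4;2;10m [38;2;4;2;10m[48;2;4;2;10m [38;2;4;2;10m[48;2;4;2;10m [38;2;4;2;10m[48;2;4;2;10m [38;2;4;2;10m[48;2;4;2;10m [38;2;4;2;10m[48;2;4;2;10m [0m
</frame>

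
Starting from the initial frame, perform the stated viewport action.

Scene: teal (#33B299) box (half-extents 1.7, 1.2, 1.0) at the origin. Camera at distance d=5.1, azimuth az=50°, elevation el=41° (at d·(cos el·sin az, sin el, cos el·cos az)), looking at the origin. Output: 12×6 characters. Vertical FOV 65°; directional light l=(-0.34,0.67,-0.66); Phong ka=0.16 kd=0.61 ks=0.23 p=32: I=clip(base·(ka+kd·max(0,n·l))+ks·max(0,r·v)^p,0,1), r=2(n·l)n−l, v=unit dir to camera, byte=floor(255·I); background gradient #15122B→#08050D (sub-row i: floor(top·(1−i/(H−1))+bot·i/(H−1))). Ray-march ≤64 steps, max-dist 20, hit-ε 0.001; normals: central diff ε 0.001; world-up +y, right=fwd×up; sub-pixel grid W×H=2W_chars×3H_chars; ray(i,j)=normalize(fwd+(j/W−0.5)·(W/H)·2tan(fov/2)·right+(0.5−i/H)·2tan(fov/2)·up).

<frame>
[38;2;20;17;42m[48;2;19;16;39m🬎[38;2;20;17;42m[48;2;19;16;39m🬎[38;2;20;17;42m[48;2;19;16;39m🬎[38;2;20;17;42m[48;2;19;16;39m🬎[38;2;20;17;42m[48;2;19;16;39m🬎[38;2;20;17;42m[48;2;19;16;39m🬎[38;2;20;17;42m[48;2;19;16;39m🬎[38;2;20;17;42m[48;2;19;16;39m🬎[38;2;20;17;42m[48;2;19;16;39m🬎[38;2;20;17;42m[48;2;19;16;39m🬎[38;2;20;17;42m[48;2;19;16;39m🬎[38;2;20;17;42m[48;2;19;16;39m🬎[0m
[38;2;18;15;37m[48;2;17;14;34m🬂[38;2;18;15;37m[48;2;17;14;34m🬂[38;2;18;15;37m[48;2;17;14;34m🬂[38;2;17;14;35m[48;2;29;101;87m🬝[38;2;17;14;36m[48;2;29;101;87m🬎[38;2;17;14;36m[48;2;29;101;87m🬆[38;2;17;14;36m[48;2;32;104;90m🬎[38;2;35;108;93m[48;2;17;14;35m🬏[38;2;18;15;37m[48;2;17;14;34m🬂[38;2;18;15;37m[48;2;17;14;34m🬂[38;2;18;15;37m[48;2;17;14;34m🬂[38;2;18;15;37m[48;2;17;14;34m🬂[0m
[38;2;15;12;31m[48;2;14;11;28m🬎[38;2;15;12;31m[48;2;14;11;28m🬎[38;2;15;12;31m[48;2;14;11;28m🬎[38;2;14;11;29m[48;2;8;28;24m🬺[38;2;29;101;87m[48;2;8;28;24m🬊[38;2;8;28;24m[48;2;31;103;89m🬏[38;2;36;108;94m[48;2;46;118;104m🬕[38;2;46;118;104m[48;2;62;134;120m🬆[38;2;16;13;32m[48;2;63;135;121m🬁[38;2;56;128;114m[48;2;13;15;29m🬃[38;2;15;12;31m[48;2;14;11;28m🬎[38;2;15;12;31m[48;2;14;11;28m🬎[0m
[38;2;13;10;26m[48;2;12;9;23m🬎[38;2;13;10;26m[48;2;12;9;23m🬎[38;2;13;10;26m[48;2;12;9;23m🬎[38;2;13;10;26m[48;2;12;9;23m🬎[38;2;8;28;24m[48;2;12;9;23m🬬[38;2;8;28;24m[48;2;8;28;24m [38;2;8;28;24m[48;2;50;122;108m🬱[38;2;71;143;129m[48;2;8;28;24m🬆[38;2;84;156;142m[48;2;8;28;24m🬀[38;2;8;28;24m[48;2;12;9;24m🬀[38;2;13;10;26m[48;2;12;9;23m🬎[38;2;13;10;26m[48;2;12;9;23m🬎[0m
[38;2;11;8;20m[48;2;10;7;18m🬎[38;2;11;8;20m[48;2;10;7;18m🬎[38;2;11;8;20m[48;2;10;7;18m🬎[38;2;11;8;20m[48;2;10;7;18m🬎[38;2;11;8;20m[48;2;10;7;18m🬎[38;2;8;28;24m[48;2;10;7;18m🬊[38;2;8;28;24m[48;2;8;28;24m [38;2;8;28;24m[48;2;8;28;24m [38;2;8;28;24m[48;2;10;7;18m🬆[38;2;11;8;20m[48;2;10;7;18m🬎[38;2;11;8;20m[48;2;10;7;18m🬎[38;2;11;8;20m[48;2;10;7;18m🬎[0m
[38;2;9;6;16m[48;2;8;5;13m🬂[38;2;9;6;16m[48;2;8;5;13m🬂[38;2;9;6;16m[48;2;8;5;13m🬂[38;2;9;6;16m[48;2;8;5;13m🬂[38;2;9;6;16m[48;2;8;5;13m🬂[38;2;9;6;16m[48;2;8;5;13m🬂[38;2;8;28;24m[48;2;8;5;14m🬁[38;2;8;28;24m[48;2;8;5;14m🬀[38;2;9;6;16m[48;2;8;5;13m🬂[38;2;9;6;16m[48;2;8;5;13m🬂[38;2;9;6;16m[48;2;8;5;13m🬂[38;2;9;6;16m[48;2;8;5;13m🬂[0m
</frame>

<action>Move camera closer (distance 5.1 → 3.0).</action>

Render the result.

<frame>
[38;2;20;17;42m[48;2;19;16;39m🬎[38;2;20;17;41m[48;2;29;101;87m🬝[38;2;20;17;42m[48;2;29;101;87m🬎[38;2;20;17;42m[48;2;29;101;87m🬎[38;2;20;17;42m[48;2;29;101;87m🬆[38;2;21;18;43m[48;2;29;101;87m🬂[38;2;29;101;87m[48;2;20;17;42m🬱[38;2;20;17;42m[48;2;29;101;87m🬎[38;2;20;17;42m[48;2;19;16;39m🬎[38;2;20;17;42m[48;2;19;16;39m🬎[38;2;20;17;42m[48;2;19;16;39m🬎[38;2;20;17;42m[48;2;19;16;39m🬎[0m
[38;2;18;15;37m[48;2;17;14;34m🬂[38;2;17;14;35m[48;2;8;28;24m🬺[38;2;29;101;87m[48;2;8;28;24m🬊[38;2;29;101;87m[48;2;29;101;87m [38;2;29;101;87m[48;2;29;101;87m [38;2;29;101;87m[48;2;30;102;88m🬝[38;2;30;102;88m[48;2;33;105;91m🬝[38;2;31;103;89m[48;2;36;109;94m🬎[38;2;32;104;90m[48;2;39;111;97m🬎[38;2;32;104;90m[48;2;37;110;95m🬎[38;2;18;15;37m[48;2;32;104;90m🬂[38;2;18;15;37m[48;2;30;102;88m🬂[0m
[38;2;15;12;31m[48;2;14;11;28m🬎[38;2;15;12;31m[48;2;14;11;28m🬎[38;2;8;28;24m[48;2;14;11;29m🬨[38;2;8;28;24m[48;2;29;101;87m🬺[38;2;29;101;87m[48;2;8;28;24m🬎[38;2;30;102;88m[48;2;33;105;91m🬕[38;2;36;108;94m[48;2;46;118;104m🬕[38;2;46;118;104m[48;2;62;134;120m🬆[38;2;54;127;112m[48;2;73;145;131m🬎[38;2;46;118;104m[48;2;60;132;118m🬊[38;2;39;111;97m[48;2;46;119;104m🬨[38;2;32;104;90m[48;2;36;108;94m🬨[0m
[38;2;13;10;26m[48;2;12;9;23m🬎[38;2;13;10;26m[48;2;12;9;23m🬎[38;2;13;10;26m[48;2;12;9;23m🬎[38;2;8;28;24m[48;2;12;9;23m🬬[38;2;8;28;24m[48;2;8;28;24m [38;2;8;28;24m[48;2;35;107;93m🬺[38;2;49;121;107m[48;2;8;28;24m🬬[38;2;78;150;136m[48;2;67;139;125m▐[38;2;85;157;143m[48;2;81;153;139m🬌[38;2;74;147;132m[48;2;64;136;122m▌[38;2;45;117;103m[48;2;53;126;111m▐[38;2;37;109;95m[48;2;12;9;23m🬝[0m
[38;2;11;8;20m[48;2;10;7;18m🬎[38;2;11;8;20m[48;2;10;7;18m🬎[38;2;11;8;20m[48;2;10;7;18m🬎[38;2;8;28;24m[48;2;10;7;19m🬁[38;2;8;28;24m[48;2;10;7;18m🬬[38;2;8;28;24m[48;2;8;28;24m [38;2;8;28;24m[48;2;8;28;24m [38;2;59;131;117m[48;2;8;28;24m🬊[38;2;70;142;128m[48;2;51;124;109m🬂[38;2;58;130;116m[48;2;45;117;103m🬆[38;2;45;117;103m[48;2;9;14;20m🬆[38;2;11;8;20m[48;2;10;7;18m🬎[0m
[38;2;9;6;16m[48;2;8;5;13m🬂[38;2;9;6;16m[48;2;8;5;13m🬂[38;2;9;6;16m[48;2;8;5;13m🬂[38;2;9;6;16m[48;2;8;5;13m🬂[38;2;8;28;24m[48;2;8;5;14m🬁[38;2;8;28;24m[48;2;8;5;13m🬬[38;2;8;28;24m[48;2;8;28;24m [38;2;8;28;24m[48;2;8;28;24m [38;2;8;28;24m[48;2;8;28;24m [38;2;37;109;95m[48;2;8;10;16m🬂[38;2;9;6;16m[48;2;8;5;13m🬂[38;2;9;6;16m[48;2;8;5;13m🬂[0m
</frame>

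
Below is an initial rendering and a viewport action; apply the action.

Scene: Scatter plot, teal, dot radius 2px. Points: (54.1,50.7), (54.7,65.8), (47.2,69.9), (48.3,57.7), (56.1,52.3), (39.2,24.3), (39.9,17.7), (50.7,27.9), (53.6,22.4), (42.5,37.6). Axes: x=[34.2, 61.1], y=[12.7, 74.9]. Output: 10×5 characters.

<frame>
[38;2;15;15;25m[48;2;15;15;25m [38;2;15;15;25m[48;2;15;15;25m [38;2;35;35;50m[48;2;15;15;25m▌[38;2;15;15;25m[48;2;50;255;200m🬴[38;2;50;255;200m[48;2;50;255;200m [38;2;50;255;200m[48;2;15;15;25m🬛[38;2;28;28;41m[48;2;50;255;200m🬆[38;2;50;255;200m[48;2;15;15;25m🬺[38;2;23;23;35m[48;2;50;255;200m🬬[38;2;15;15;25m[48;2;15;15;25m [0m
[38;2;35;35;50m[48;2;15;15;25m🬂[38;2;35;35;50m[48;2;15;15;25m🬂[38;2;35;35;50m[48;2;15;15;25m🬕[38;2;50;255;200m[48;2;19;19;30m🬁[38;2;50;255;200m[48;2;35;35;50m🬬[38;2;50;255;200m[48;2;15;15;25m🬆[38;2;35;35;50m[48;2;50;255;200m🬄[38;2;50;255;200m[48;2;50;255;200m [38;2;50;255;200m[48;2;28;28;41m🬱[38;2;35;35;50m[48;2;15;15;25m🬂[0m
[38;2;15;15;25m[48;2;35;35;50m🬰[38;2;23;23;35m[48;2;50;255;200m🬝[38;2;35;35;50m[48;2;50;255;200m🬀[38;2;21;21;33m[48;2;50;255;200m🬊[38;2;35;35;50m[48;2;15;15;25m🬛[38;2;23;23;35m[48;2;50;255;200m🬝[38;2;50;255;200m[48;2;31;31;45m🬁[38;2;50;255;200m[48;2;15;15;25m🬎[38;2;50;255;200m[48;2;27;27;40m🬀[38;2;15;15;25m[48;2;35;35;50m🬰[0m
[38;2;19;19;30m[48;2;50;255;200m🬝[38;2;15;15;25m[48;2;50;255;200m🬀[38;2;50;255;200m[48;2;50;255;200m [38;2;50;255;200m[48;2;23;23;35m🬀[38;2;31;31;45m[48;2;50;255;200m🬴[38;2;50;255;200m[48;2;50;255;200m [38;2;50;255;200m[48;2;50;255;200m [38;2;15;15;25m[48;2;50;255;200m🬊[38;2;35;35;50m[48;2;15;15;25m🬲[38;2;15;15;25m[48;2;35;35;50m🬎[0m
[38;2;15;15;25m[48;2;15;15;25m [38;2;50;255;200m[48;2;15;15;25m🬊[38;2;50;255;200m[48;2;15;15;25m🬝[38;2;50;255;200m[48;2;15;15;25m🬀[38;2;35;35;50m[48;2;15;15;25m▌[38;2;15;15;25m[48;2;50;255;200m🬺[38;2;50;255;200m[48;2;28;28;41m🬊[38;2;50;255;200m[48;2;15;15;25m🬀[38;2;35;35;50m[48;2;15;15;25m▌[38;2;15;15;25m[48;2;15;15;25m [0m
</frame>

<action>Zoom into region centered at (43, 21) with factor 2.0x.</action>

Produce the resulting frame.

<frame>
[38;2;15;15;25m[48;2;15;15;25m [38;2;15;15;25m[48;2;15;15;25m [38;2;35;35;50m[48;2;15;15;25m▌[38;2;50;255;200m[48;2;15;15;25m🬊[38;2;50;255;200m[48;2;15;15;25m🬝[38;2;50;255;200m[48;2;15;15;25m🬀[38;2;35;35;50m[48;2;15;15;25m▌[38;2;15;15;25m[48;2;15;15;25m [38;2;35;35;50m[48;2;15;15;25m▌[38;2;15;15;25m[48;2;15;15;25m [0m
[38;2;35;35;50m[48;2;15;15;25m🬂[38;2;28;28;41m[48;2;50;255;200m🬆[38;2;50;255;200m[48;2;35;35;50m🬺[38;2;23;23;35m[48;2;50;255;200m🬬[38;2;35;35;50m[48;2;15;15;25m🬕[38;2;35;35;50m[48;2;15;15;25m🬂[38;2;35;35;50m[48;2;15;15;25m🬕[38;2;35;35;50m[48;2;15;15;25m🬂[38;2;35;35;50m[48;2;15;15;25m🬕[38;2;35;35;50m[48;2;15;15;25m🬂[0m
[38;2;15;15;25m[48;2;35;35;50m🬰[38;2;25;25;37m[48;2;50;255;200m🬛[38;2;50;255;200m[48;2;50;255;200m [38;2;21;21;33m[48;2;50;255;200m🬊[38;2;35;35;50m[48;2;15;15;25m🬛[38;2;15;15;25m[48;2;35;35;50m🬰[38;2;35;35;50m[48;2;15;15;25m🬛[38;2;15;15;25m[48;2;35;35;50m🬰[38;2;35;35;50m[48;2;15;15;25m🬛[38;2;15;15;25m[48;2;35;35;50m🬰[0m
[38;2;15;15;25m[48;2;35;35;50m🬎[38;2;15;15;25m[48;2;35;35;50m🬎[38;2;50;255;200m[48;2;35;35;50m🬊[38;2;50;255;200m[48;2;23;23;35m🬀[38;2;35;35;50m[48;2;15;15;25m🬲[38;2;15;15;25m[48;2;35;35;50m🬎[38;2;35;35;50m[48;2;15;15;25m🬲[38;2;15;15;25m[48;2;35;35;50m🬎[38;2;35;35;50m[48;2;15;15;25m🬲[38;2;15;15;25m[48;2;35;35;50m🬎[0m
[38;2;15;15;25m[48;2;15;15;25m [38;2;15;15;25m[48;2;15;15;25m [38;2;35;35;50m[48;2;15;15;25m▌[38;2;15;15;25m[48;2;15;15;25m [38;2;35;35;50m[48;2;15;15;25m▌[38;2;15;15;25m[48;2;15;15;25m [38;2;35;35;50m[48;2;15;15;25m▌[38;2;15;15;25m[48;2;15;15;25m [38;2;35;35;50m[48;2;15;15;25m▌[38;2;15;15;25m[48;2;15;15;25m [0m
</frame>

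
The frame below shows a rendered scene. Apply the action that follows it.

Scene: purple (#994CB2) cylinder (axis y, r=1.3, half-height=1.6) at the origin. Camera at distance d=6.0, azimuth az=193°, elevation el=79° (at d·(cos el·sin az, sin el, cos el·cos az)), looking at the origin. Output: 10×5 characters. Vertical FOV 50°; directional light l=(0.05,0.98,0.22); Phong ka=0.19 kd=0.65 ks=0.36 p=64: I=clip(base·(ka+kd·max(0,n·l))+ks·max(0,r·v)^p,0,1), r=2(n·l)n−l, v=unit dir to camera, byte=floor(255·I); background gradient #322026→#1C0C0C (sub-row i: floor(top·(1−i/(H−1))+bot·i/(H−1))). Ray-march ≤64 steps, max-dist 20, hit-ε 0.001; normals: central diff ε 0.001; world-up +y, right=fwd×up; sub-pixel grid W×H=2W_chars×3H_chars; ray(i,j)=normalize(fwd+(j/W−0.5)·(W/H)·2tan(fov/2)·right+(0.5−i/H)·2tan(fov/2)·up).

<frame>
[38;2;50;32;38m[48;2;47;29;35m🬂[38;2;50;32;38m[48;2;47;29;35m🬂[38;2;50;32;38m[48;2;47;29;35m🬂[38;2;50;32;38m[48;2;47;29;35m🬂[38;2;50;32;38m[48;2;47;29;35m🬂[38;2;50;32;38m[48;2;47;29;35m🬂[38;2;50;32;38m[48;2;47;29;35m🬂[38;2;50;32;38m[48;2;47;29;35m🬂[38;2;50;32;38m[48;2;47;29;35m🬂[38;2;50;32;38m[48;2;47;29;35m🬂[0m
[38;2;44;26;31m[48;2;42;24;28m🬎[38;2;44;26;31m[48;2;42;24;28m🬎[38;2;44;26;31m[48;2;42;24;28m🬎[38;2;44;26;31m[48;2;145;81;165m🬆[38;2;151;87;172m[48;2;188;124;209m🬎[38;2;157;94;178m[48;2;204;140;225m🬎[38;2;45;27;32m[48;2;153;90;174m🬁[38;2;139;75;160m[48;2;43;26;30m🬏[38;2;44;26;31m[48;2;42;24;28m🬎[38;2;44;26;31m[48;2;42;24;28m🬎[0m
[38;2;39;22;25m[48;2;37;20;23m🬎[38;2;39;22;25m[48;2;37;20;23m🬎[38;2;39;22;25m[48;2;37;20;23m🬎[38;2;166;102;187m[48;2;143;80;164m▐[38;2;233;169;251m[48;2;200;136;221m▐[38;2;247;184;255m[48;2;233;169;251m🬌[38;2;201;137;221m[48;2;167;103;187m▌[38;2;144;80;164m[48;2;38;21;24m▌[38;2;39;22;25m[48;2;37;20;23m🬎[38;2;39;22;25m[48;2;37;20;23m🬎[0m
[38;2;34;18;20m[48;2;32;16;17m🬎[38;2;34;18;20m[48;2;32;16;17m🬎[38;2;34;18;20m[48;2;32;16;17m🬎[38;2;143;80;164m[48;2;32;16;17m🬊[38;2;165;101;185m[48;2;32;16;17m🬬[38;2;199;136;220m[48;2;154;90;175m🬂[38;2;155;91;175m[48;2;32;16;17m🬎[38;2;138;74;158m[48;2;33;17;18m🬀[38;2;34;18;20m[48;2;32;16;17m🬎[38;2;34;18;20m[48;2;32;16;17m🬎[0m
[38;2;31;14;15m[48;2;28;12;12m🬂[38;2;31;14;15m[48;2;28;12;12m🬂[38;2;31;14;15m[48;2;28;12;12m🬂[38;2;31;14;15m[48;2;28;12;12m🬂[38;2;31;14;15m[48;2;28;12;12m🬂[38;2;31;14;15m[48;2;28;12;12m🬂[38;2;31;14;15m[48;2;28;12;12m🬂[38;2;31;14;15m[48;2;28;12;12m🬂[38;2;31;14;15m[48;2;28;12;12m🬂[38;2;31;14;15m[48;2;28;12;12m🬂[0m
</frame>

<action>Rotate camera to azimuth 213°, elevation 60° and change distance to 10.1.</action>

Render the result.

<frame>
[38;2;50;32;38m[48;2;47;29;35m🬂[38;2;50;32;38m[48;2;47;29;35m🬂[38;2;50;32;38m[48;2;47;29;35m🬂[38;2;50;32;38m[48;2;47;29;35m🬂[38;2;50;32;38m[48;2;47;29;35m🬂[38;2;50;32;38m[48;2;47;29;35m🬂[38;2;50;32;38m[48;2;47;29;35m🬂[38;2;50;32;38m[48;2;47;29;35m🬂[38;2;50;32;38m[48;2;47;29;35m🬂[38;2;50;32;38m[48;2;47;29;35m🬂[0m
[38;2;44;26;31m[48;2;42;24;28m🬎[38;2;44;26;31m[48;2;42;24;28m🬎[38;2;44;26;31m[48;2;42;24;28m🬎[38;2;44;26;31m[48;2;42;24;28m🬎[38;2;43;26;30m[48;2;126;62;147m🬝[38;2;44;26;31m[48;2;126;62;147m🬎[38;2;44;26;31m[48;2;42;24;28m🬎[38;2;44;26;31m[48;2;42;24;28m🬎[38;2;44;26;31m[48;2;42;24;28m🬎[38;2;44;26;31m[48;2;42;24;28m🬎[0m
[38;2;39;22;25m[48;2;37;20;23m🬎[38;2;39;22;25m[48;2;37;20;23m🬎[38;2;39;22;25m[48;2;37;20;23m🬎[38;2;39;22;25m[48;2;37;20;23m🬎[38;2;126;63;147m[48;2;29;14;33m🬎[38;2;129;65;149m[48;2;29;14;33m🬝[38;2;128;64;148m[48;2;36;19;26m🬄[38;2;39;22;25m[48;2;37;20;23m🬎[38;2;39;22;25m[48;2;37;20;23m🬎[38;2;39;22;25m[48;2;37;20;23m🬎[0m
[38;2;34;18;20m[48;2;32;16;17m🬎[38;2;34;18;20m[48;2;32;16;17m🬎[38;2;34;18;20m[48;2;32;16;17m🬎[38;2;34;18;20m[48;2;32;16;17m🬎[38;2;29;14;33m[48;2;33;17;18m🬉[38;2;29;14;33m[48;2;32;16;17m🬎[38;2;34;18;20m[48;2;32;16;17m🬎[38;2;34;18;20m[48;2;32;16;17m🬎[38;2;34;18;20m[48;2;32;16;17m🬎[38;2;34;18;20m[48;2;32;16;17m🬎[0m
[38;2;31;14;15m[48;2;28;12;12m🬂[38;2;31;14;15m[48;2;28;12;12m🬂[38;2;31;14;15m[48;2;28;12;12m🬂[38;2;31;14;15m[48;2;28;12;12m🬂[38;2;31;14;15m[48;2;28;12;12m🬂[38;2;31;14;15m[48;2;28;12;12m🬂[38;2;31;14;15m[48;2;28;12;12m🬂[38;2;31;14;15m[48;2;28;12;12m🬂[38;2;31;14;15m[48;2;28;12;12m🬂[38;2;31;14;15m[48;2;28;12;12m🬂[0m
</frame>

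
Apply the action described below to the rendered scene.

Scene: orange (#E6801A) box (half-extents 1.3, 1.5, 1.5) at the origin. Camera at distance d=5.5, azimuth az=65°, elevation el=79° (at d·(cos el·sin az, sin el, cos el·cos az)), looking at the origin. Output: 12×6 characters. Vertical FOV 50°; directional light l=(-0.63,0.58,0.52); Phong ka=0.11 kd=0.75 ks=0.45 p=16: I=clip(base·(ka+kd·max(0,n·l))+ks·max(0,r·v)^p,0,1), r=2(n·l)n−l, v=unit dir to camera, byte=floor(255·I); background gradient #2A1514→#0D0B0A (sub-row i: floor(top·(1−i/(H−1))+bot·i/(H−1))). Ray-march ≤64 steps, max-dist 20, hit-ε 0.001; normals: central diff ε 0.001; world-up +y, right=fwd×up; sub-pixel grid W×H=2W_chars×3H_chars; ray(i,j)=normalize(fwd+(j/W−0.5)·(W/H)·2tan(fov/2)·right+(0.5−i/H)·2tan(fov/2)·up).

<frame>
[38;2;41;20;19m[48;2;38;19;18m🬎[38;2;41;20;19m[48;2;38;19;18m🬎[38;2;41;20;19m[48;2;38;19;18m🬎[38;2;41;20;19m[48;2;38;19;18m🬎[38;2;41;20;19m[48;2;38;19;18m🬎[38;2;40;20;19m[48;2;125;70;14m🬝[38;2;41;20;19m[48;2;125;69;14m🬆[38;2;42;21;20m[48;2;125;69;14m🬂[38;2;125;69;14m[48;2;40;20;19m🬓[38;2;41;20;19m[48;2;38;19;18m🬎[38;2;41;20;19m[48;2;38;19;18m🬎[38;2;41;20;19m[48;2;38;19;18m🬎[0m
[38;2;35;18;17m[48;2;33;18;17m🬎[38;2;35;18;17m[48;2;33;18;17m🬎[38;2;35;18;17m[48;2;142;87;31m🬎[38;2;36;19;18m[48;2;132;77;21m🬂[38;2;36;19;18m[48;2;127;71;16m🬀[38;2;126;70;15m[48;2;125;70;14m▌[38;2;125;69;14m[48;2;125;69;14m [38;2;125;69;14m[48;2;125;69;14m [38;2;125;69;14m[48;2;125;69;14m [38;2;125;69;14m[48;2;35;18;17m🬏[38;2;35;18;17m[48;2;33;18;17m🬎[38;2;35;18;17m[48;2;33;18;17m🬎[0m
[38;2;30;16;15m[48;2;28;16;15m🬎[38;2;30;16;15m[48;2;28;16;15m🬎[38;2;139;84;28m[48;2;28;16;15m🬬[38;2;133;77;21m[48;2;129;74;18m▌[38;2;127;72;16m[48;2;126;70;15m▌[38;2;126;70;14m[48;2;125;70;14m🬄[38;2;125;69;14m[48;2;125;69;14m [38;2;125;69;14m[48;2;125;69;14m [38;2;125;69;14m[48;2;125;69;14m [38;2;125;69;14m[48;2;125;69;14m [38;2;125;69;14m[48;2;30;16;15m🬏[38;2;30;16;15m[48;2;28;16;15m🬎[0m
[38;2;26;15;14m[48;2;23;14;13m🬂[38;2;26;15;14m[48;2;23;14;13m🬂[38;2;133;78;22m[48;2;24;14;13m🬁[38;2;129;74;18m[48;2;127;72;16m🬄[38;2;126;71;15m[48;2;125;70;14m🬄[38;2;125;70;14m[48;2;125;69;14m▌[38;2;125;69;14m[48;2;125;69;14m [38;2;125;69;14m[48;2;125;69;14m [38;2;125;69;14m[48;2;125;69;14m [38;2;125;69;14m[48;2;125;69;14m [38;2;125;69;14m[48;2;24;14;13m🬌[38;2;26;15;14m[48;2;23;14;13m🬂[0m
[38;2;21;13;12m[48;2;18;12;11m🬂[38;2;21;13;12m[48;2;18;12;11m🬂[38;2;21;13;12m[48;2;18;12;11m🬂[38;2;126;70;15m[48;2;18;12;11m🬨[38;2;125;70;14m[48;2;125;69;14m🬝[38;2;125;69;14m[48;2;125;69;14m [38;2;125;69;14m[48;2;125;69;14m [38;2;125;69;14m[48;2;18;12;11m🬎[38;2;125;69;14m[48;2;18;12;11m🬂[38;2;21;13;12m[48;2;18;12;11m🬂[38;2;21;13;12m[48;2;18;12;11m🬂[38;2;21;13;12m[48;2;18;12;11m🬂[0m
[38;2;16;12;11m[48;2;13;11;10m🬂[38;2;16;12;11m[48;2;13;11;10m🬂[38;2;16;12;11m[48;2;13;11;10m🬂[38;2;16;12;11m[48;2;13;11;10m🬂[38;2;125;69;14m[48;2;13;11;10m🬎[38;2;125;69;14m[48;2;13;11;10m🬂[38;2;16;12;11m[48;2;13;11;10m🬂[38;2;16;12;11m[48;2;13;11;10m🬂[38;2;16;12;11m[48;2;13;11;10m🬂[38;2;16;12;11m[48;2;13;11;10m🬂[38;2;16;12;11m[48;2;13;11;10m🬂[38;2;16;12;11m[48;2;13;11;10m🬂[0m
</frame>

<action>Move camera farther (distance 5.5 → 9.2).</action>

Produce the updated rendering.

<frame>
[38;2;41;20;19m[48;2;38;19;18m🬎[38;2;41;20;19m[48;2;38;19;18m🬎[38;2;41;20;19m[48;2;38;19;18m🬎[38;2;41;20;19m[48;2;38;19;18m🬎[38;2;41;20;19m[48;2;38;19;18m🬎[38;2;41;20;19m[48;2;38;19;18m🬎[38;2;41;20;19m[48;2;38;19;18m🬎[38;2;41;20;19m[48;2;38;19;18m🬎[38;2;41;20;19m[48;2;38;19;18m🬎[38;2;41;20;19m[48;2;38;19;18m🬎[38;2;41;20;19m[48;2;38;19;18m🬎[38;2;41;20;19m[48;2;38;19;18m🬎[0m
[38;2;35;18;17m[48;2;33;18;17m🬎[38;2;35;18;17m[48;2;33;18;17m🬎[38;2;35;18;17m[48;2;33;18;17m🬎[38;2;35;18;17m[48;2;33;18;17m🬎[38;2;35;18;17m[48;2;33;18;17m🬎[38;2;35;18;17m[48;2;33;18;17m🬎[38;2;35;18;17m[48;2;125;69;14m🬎[38;2;125;69;14m[48;2;35;18;17m🬏[38;2;35;18;17m[48;2;33;18;17m🬎[38;2;35;18;17m[48;2;33;18;17m🬎[38;2;35;18;17m[48;2;33;18;17m🬎[38;2;35;18;17m[48;2;33;18;17m🬎[0m
[38;2;30;16;15m[48;2;28;16;15m🬎[38;2;30;16;15m[48;2;28;16;15m🬎[38;2;30;16;15m[48;2;28;16;15m🬎[38;2;30;16;15m[48;2;28;16;15m🬎[38;2;31;17;16m[48;2;126;71;15m🬂[38;2;126;70;14m[48;2;125;70;14m🬄[38;2;125;69;14m[48;2;125;69;14m [38;2;125;69;14m[48;2;31;17;16m🬺[38;2;30;16;15m[48;2;28;16;15m🬎[38;2;30;16;15m[48;2;28;16;15m🬎[38;2;30;16;15m[48;2;28;16;15m🬎[38;2;30;16;15m[48;2;28;16;15m🬎[0m
[38;2;26;15;14m[48;2;23;14;13m🬂[38;2;26;15;14m[48;2;23;14;13m🬂[38;2;26;15;14m[48;2;23;14;13m🬂[38;2;26;15;14m[48;2;23;14;13m🬂[38;2;126;70;14m[48;2;24;14;13m🬉[38;2;125;70;14m[48;2;125;69;14m▌[38;2;125;69;14m[48;2;125;69;14m [38;2;125;69;14m[48;2;23;14;13m🬎[38;2;125;69;14m[48;2;24;14;13m🬄[38;2;26;15;14m[48;2;23;14;13m🬂[38;2;26;15;14m[48;2;23;14;13m🬂[38;2;26;15;14m[48;2;23;14;13m🬂[0m
[38;2;21;13;12m[48;2;18;12;11m🬂[38;2;21;13;12m[48;2;18;12;11m🬂[38;2;21;13;12m[48;2;18;12;11m🬂[38;2;21;13;12m[48;2;18;12;11m🬂[38;2;21;13;12m[48;2;18;12;11m🬂[38;2;125;69;14m[48;2;18;12;11m🬂[38;2;21;13;12m[48;2;18;12;11m🬂[38;2;21;13;12m[48;2;18;12;11m🬂[38;2;21;13;12m[48;2;18;12;11m🬂[38;2;21;13;12m[48;2;18;12;11m🬂[38;2;21;13;12m[48;2;18;12;11m🬂[38;2;21;13;12m[48;2;18;12;11m🬂[0m
[38;2;16;12;11m[48;2;13;11;10m🬂[38;2;16;12;11m[48;2;13;11;10m🬂[38;2;16;12;11m[48;2;13;11;10m🬂[38;2;16;12;11m[48;2;13;11;10m🬂[38;2;16;12;11m[48;2;13;11;10m🬂[38;2;16;12;11m[48;2;13;11;10m🬂[38;2;16;12;11m[48;2;13;11;10m🬂[38;2;16;12;11m[48;2;13;11;10m🬂[38;2;16;12;11m[48;2;13;11;10m🬂[38;2;16;12;11m[48;2;13;11;10m🬂[38;2;16;12;11m[48;2;13;11;10m🬂[38;2;16;12;11m[48;2;13;11;10m🬂[0m
</frame>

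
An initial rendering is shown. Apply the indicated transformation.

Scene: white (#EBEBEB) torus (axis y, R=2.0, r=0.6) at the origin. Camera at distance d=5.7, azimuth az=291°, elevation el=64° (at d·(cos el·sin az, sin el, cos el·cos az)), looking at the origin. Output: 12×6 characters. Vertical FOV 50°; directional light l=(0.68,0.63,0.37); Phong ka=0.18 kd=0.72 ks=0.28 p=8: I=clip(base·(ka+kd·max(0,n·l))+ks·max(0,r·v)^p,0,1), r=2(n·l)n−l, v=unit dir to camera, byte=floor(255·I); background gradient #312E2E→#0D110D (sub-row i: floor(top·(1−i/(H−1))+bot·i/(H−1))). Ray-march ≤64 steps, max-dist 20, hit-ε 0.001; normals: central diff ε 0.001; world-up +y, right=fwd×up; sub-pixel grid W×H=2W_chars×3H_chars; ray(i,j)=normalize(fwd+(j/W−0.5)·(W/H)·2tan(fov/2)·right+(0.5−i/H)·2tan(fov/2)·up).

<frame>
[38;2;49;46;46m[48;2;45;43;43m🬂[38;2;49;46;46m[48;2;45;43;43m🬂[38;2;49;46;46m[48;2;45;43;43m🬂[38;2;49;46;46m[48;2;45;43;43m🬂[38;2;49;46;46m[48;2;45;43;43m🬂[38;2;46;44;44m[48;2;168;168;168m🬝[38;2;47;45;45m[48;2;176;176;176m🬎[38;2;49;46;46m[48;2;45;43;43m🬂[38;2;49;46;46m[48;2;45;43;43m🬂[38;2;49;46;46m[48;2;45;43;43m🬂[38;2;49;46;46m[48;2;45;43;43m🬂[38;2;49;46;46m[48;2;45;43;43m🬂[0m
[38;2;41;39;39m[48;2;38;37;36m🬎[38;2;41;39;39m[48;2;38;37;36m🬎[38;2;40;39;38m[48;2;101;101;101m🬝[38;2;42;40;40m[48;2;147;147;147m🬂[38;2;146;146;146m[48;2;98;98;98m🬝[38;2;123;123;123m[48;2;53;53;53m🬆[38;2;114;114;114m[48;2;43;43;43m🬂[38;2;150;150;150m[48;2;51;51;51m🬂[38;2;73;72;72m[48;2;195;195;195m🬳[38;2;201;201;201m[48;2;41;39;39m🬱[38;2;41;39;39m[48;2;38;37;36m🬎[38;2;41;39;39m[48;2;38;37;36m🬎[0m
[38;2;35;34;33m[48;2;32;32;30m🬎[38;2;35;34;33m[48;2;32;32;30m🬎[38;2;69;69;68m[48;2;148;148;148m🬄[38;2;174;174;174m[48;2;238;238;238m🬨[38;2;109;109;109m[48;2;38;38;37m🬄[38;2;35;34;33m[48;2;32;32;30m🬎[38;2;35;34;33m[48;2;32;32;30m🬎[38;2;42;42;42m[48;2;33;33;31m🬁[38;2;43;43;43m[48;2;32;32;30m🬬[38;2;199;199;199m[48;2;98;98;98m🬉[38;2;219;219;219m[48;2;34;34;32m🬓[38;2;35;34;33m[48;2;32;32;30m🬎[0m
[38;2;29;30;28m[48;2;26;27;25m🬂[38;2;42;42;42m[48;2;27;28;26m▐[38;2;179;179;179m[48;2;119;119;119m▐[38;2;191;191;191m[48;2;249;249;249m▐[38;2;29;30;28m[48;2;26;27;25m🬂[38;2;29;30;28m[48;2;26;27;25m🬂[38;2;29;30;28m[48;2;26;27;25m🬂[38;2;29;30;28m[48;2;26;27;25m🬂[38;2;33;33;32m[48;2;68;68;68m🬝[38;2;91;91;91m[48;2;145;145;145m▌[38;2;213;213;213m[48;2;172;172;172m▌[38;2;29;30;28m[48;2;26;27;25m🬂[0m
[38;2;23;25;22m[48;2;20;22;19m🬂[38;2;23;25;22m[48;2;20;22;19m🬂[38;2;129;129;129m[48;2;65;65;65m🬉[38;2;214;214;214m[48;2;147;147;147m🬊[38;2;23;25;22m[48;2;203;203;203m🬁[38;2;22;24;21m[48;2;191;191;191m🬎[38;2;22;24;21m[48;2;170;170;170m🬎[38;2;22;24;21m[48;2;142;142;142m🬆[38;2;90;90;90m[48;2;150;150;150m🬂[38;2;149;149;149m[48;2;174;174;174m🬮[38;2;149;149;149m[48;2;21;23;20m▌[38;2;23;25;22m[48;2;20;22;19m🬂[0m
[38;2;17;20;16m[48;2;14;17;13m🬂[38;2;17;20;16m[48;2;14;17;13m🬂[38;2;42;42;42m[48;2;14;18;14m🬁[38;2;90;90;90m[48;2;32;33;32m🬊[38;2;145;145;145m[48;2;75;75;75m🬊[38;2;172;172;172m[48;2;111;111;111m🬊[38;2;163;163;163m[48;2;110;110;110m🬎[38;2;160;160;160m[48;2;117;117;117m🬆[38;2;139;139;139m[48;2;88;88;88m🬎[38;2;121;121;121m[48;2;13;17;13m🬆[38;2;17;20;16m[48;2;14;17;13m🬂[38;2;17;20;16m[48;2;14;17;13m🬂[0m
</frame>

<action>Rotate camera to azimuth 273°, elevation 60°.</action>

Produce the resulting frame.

<frame>
[38;2;49;46;46m[48;2;45;43;43m🬂[38;2;49;46;46m[48;2;45;43;43m🬂[38;2;49;46;46m[48;2;45;43;43m🬂[38;2;49;46;46m[48;2;45;43;43m🬂[38;2;49;46;46m[48;2;45;43;43m🬂[38;2;49;46;46m[48;2;45;43;43m🬂[38;2;49;46;46m[48;2;45;43;43m🬂[38;2;49;46;46m[48;2;45;43;43m🬂[38;2;49;46;46m[48;2;45;43;43m🬂[38;2;49;46;46m[48;2;45;43;43m🬂[38;2;49;46;46m[48;2;45;43;43m🬂[38;2;49;46;46m[48;2;45;43;43m🬂[0m
[38;2;41;39;39m[48;2;38;37;36m🬎[38;2;41;39;39m[48;2;38;37;36m🬎[38;2;41;39;39m[48;2;38;37;36m🬎[38;2;41;39;39m[48;2;157;157;157m🬆[38;2;151;151;151m[48;2;94;94;94m🬎[38;2;156;156;156m[48;2;56;56;56m🬂[38;2;138;138;138m[48;2;42;42;42m🬂[38;2;193;193;193m[48;2;54;54;54m🬂[38;2;69;68;68m[48;2;190;190;190m🬯[38;2;226;226;226m[48;2;40;39;38m🬏[38;2;41;39;39m[48;2;38;37;36m🬎[38;2;41;39;39m[48;2;38;37;36m🬎[0m
[38;2;35;34;33m[48;2;32;32;30m🬎[38;2;35;34;33m[48;2;32;32;30m🬎[38;2;36;35;34m[48;2;146;146;146m🬀[38;2;138;138;138m[48;2;199;199;199m▐[38;2;77;77;77m[48;2;35;35;33m🬄[38;2;42;42;42m[48;2;33;33;31m🬀[38;2;35;34;33m[48;2;32;32;30m🬎[38;2;42;42;42m[48;2;33;33;31m🬂[38;2;60;60;60m[48;2;40;40;39m🬁[38;2;191;191;191m[48;2;103;103;103m▐[38;2;193;193;193m[48;2;34;34;32m🬓[38;2;35;34;33m[48;2;32;32;30m🬎[0m
[38;2;29;30;28m[48;2;26;27;25m🬂[38;2;48;48;48m[48;2;27;28;26m▐[38;2;187;187;187m[48;2;124;124;124m▐[38;2;160;160;160m[48;2;229;229;229m🬉[38;2;29;30;28m[48;2;26;27;25m🬂[38;2;29;30;28m[48;2;26;27;25m🬂[38;2;29;30;28m[48;2;26;27;25m🬂[38;2;29;30;28m[48;2;26;27;25m🬂[38;2;34;35;34m[48;2;107;107;107m🬝[38;2;105;105;105m[48;2;163;163;163m🬄[38;2;192;192;192m[48;2;150;150;150m🬄[38;2;29;30;28m[48;2;26;27;25m🬂[0m
[38;2;23;25;22m[48;2;20;22;19m🬂[38;2;42;42;42m[48;2;20;23;19m🬁[38;2;115;115;115m[48;2;58;58;58m🬊[38;2;223;223;223m[48;2;141;141;141m🬊[38;2;23;25;22m[48;2;214;214;214m🬁[38;2;22;24;21m[48;2;208;208;208m🬎[38;2;22;24;21m[48;2;193;193;193m🬎[38;2;22;24;21m[48;2;178;178;178m🬆[38;2;131;131;131m[48;2;176;176;176m🬂[38;2;177;177;177m[48;2;135;135;135m🬆[38;2;116;116;116m[48;2;20;22;19m🬕[38;2;23;25;22m[48;2;20;22;19m🬂[0m
[38;2;17;20;16m[48;2;14;17;13m🬂[38;2;17;20;16m[48;2;14;17;13m🬂[38;2;42;42;42m[48;2;14;18;14m🬁[38;2;89;89;89m[48;2;38;39;38m🬂[38;2;132;132;132m[48;2;60;60;60m🬊[38;2;191;191;191m[48;2;100;100;100m🬂[38;2;199;199;199m[48;2;109;109;109m🬂[38;2;176;176;176m[48;2;101;101;101m🬂[38;2;127;127;127m[48;2;65;65;65m🬆[38;2;90;90;90m[48;2;13;17;13m🬆[38;2;17;20;16m[48;2;14;17;13m🬂[38;2;17;20;16m[48;2;14;17;13m🬂[0m
</frame>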